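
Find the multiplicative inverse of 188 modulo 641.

283

641 = 3·188 + 77
188 = 2·77 + 34
77 = 2·34 + 9
34 = 3·9 + 7
9 = 1·7 + 2
7 = 3·2 + 1
2 = 2·1 + 0
gcd(188, 641) = 1, so the inverse exists.
Bézout: 1 = −83·641 + 283·188.
So 188⁻¹ ≡ 283 (mod 641).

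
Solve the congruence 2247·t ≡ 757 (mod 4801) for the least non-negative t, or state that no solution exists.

gcd(2247, 4801) = 1, so a unique solution mod 4801 exists.
2247⁻¹ ≡ 735 (mod 4801).
t ≡ 735·757 ≡ 4280 (mod 4801).

4280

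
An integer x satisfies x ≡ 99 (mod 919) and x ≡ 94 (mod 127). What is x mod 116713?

19398

919⁻¹ mod 127: 919*72 ≡ 1 (mod 127), so 919⁻¹ ≡ 72.
x = 99 + 919*((94 − 99)*72 mod 127) = 99 + 919*21 = 19398.
Check: 19398 mod 919 = 99, 19398 mod 127 = 94. ✓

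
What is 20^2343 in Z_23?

22

By square-and-multiply:
20^1 ≡ 20 (mod 23)
20^2 ≡ 20^2 = 400 ≡ 9 (mod 23)
20^4 ≡ 9^2 = 81 ≡ 12 (mod 23)
20^8 ≡ 12^2 = 144 ≡ 6 (mod 23)
20^16 ≡ 6^2 = 36 ≡ 13 (mod 23)
20^32 ≡ 13^2 = 169 ≡ 8 (mod 23)
20^64 ≡ 8^2 = 64 ≡ 18 (mod 23)
20^128 ≡ 18^2 = 324 ≡ 2 (mod 23)
20^256 ≡ 2^2 = 4 (mod 23)
20^512 ≡ 4^2 = 16 (mod 23)
20^1024 ≡ 16^2 = 256 ≡ 3 (mod 23)
20^2048 ≡ 3^2 = 9 (mod 23)
20^2343 = 20^2048 · 20^256 · 20^32 · 20^4 · 20^2 · 20^1 ≡ 9 · 4 · 8 · 12 · 9 · 20 (mod 23).
Accumulate the product:
9 · 4 = 36 ≡ 13
13 · 8 = 104 ≡ 12
12 · 12 = 144 ≡ 6
6 · 9 = 54 ≡ 8
8 · 20 = 160 ≡ 22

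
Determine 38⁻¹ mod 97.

23

97 = 2×38 + 21
38 = 1×21 + 17
21 = 1×17 + 4
17 = 4×4 + 1
4 = 4×1 + 0
gcd(38, 97) = 1, so the inverse exists.
Bézout: 1 = −9×97 + 23×38.
So 38⁻¹ ≡ 23 (mod 97).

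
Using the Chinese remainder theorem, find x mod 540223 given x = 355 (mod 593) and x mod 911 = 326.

202568

593⁻¹ mod 911: 593×805 ≡ 1 (mod 911), so 593⁻¹ ≡ 805.
x = 355 + 593×((326 − 355)×805 mod 911) = 355 + 593×341 = 202568.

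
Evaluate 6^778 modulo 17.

Compute successive squares:
778 in binary is 1100001010, i.e. 778 = 512 + 256 + 8 + 2.
6^1 ≡ 6 (mod 17)
6^2 ≡ 6^2 = 36 ≡ 2 (mod 17)
6^4 ≡ 2^2 = 4 (mod 17)
6^8 ≡ 4^2 = 16 (mod 17)
6^16 ≡ 16^2 = 256 ≡ 1 (mod 17)
6^32 ≡ 1^2 = 1 (mod 17)
6^64 ≡ 1^2 = 1 (mod 17)
6^128 ≡ 1^2 = 1 (mod 17)
6^256 ≡ 1^2 = 1 (mod 17)
6^512 ≡ 1^2 = 1 (mod 17)
6^778 = 6^512 × 6^256 × 6^8 × 6^2 ≡ 1 × 1 × 16 × 2 (mod 17).
Accumulate the product:
1 × 1 = 1
1 × 16 = 16
16 × 2 = 32 ≡ 15

15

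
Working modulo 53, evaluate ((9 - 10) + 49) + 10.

5

9 - 10 = -1 ≡ 52 (mod 53)
52 + 49 = 101 ≡ 48 (mod 53)
48 + 10 = 58 ≡ 5 (mod 53)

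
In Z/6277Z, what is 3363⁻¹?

6277 = 1*3363 + 2914
3363 = 1*2914 + 449
2914 = 6*449 + 220
449 = 2*220 + 9
220 = 24*9 + 4
9 = 2*4 + 1
4 = 4*1 + 0
gcd(3363, 6277) = 1, so the inverse exists.
Bézout: 1 = −749*6277 + 1398*3363.
So 3363⁻¹ ≡ 1398 (mod 6277).

1398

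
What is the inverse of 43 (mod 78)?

49

Run the extended Euclidean algorithm:
78 = 1×43 + 35
43 = 1×35 + 8
35 = 4×8 + 3
8 = 2×3 + 2
3 = 1×2 + 1
2 = 2×1 + 0
gcd(43, 78) = 1, so the inverse exists.
Back-substitute for 1:
1 = 1×3 − 1×2
  = −1×8 + 3×3
  = 3×35 − 13×8
  = −13×43 + 16×35
  = 16×78 − 29×43
So 43⁻¹ ≡ −29 ≡ 49 (mod 78).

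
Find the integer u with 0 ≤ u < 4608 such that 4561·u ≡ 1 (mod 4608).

2353

4608 = 1·4561 + 47
4561 = 97·47 + 2
47 = 23·2 + 1
2 = 2·1 + 0
gcd(4561, 4608) = 1, so the inverse exists.
Back-substitute for 1:
1 = 1·47 − 23·2
  = −23·4561 + 2232·47
  = 2232·4608 − 2255·4561
So 4561⁻¹ ≡ −2255 ≡ 2353 (mod 4608).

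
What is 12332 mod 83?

48

12332 = 148*83 + 48, so 12332 ≡ 48 (mod 83).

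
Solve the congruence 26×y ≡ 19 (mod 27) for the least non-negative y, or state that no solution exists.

gcd(26, 27) = 1, so a unique solution mod 27 exists.
26⁻¹ ≡ 26 (mod 27).
y ≡ 26×19 ≡ 8 (mod 27).

8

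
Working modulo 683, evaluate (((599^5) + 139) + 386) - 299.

(599)^5 ≡ 222 (mod 683)
222 + 139 = 361
361 + 386 = 747 ≡ 64 (mod 683)
64 - 299 = -235 ≡ 448 (mod 683)

448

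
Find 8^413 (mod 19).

12

8^1 ≡ 8 (mod 19)
8^2 ≡ 8^2 = 64 ≡ 7 (mod 19)
8^4 ≡ 7^2 = 49 ≡ 11 (mod 19)
8^8 ≡ 11^2 = 121 ≡ 7 (mod 19)
8^16 ≡ 7^2 = 49 ≡ 11 (mod 19)
8^32 ≡ 11^2 = 121 ≡ 7 (mod 19)
8^64 ≡ 7^2 = 49 ≡ 11 (mod 19)
8^128 ≡ 11^2 = 121 ≡ 7 (mod 19)
8^256 ≡ 7^2 = 49 ≡ 11 (mod 19)
8^413 = 8^256 × 8^128 × 8^16 × 8^8 × 8^4 × 8^1 ≡ 11 × 7 × 11 × 7 × 11 × 8 (mod 19).
Accumulate the product:
11 × 7 = 77 ≡ 1
1 × 11 = 11
11 × 7 = 77 ≡ 1
1 × 11 = 11
11 × 8 = 88 ≡ 12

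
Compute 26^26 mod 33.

4

26 in binary is 11010, i.e. 26 = 16 + 8 + 2.
26^1 ≡ 26 (mod 33)
26^2 ≡ 26^2 = 676 ≡ 16 (mod 33)
26^4 ≡ 16^2 = 256 ≡ 25 (mod 33)
26^8 ≡ 25^2 = 625 ≡ 31 (mod 33)
26^16 ≡ 31^2 = 961 ≡ 4 (mod 33)
26^26 = 26^16 * 26^8 * 26^2 ≡ 4 * 31 * 16 (mod 33).
Accumulate the product:
4 * 31 = 124 ≡ 25
25 * 16 = 400 ≡ 4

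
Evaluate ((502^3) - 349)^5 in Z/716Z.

(502)^3 ≡ 264 (mod 716)
264 - 349 = -85 ≡ 631 (mod 716)
(631)^5 ≡ 307 (mod 716)

307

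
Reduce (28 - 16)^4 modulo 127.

35

28 - 16 = 12
(12)^4 ≡ 35 (mod 127)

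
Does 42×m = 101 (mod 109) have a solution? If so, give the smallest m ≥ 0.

gcd(42, 109) = 1, so a unique solution mod 109 exists.
42⁻¹ ≡ 13 (mod 109).
m ≡ 13×101 ≡ 5 (mod 109).

5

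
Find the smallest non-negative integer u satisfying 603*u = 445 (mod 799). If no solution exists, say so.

385

gcd(603, 799) = 1, so a unique solution mod 799 exists.
603⁻¹ ≡ 746 (mod 799).
u ≡ 746*445 ≡ 385 (mod 799).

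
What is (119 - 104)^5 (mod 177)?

45

119 - 104 = 15
(15)^5 ≡ 45 (mod 177)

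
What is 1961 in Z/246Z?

239

1961 = 7×246 + 239, so 1961 ≡ 239 (mod 246).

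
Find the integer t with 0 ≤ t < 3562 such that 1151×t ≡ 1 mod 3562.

3562 = 3×1151 + 109
1151 = 10×109 + 61
109 = 1×61 + 48
61 = 1×48 + 13
48 = 3×13 + 9
13 = 1×9 + 4
9 = 2×4 + 1
4 = 4×1 + 0
gcd(1151, 3562) = 1, so the inverse exists.
Bézout: 1 = 264×3562 − 817×1151.
So 1151⁻¹ ≡ −817 ≡ 2745 (mod 3562).

2745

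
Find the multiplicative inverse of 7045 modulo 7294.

7294 = 1·7045 + 249
7045 = 28·249 + 73
249 = 3·73 + 30
73 = 2·30 + 13
30 = 2·13 + 4
13 = 3·4 + 1
4 = 4·1 + 0
gcd(7045, 7294) = 1, so the inverse exists.
Back-substitute for 1:
1 = 1·13 − 3·4
  = −3·30 + 7·13
  = 7·73 − 17·30
  = −17·249 + 58·73
  = 58·7045 − 1641·249
  = −1641·7294 + 1699·7045
So 7045⁻¹ ≡ 1699 (mod 7294).

1699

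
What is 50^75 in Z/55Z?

10

75 in binary is 1001011, i.e. 75 = 64 + 8 + 2 + 1.
50^1 ≡ 50 (mod 55)
50^2 ≡ 50^2 = 2500 ≡ 25 (mod 55)
50^4 ≡ 25^2 = 625 ≡ 20 (mod 55)
50^8 ≡ 20^2 = 400 ≡ 15 (mod 55)
50^16 ≡ 15^2 = 225 ≡ 5 (mod 55)
50^32 ≡ 5^2 = 25 (mod 55)
50^64 ≡ 25^2 = 625 ≡ 20 (mod 55)
50^75 = 50^64 * 50^8 * 50^2 * 50^1 ≡ 20 * 15 * 25 * 50 (mod 55).
Accumulate the product:
20 * 15 = 300 ≡ 25
25 * 25 = 625 ≡ 20
20 * 50 = 1000 ≡ 10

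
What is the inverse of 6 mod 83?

83 = 13·6 + 5
6 = 1·5 + 1
5 = 5·1 + 0
gcd(6, 83) = 1, so the inverse exists.
Back-substitute for 1:
1 = 1·6 − 1·5
  = −1·83 + 14·6
So 6⁻¹ ≡ 14 (mod 83).

14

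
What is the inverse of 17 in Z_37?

24

37 = 2·17 + 3
17 = 5·3 + 2
3 = 1·2 + 1
2 = 2·1 + 0
gcd(17, 37) = 1, so the inverse exists.
Back-substitute for 1:
1 = 1·3 − 1·2
  = −1·17 + 6·3
  = 6·37 − 13·17
So 17⁻¹ ≡ −13 ≡ 24 (mod 37).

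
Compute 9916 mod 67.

0

9916 = 148×67 + 0, so 9916 ≡ 0 (mod 67).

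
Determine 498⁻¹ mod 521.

453

Apply the Euclidean algorithm and back-substitute:
521 = 1×498 + 23
498 = 21×23 + 15
23 = 1×15 + 8
15 = 1×8 + 7
8 = 1×7 + 1
7 = 7×1 + 0
gcd(498, 521) = 1, so the inverse exists.
Back-substitute for 1:
1 = 1×8 − 1×7
  = −1×15 + 2×8
  = 2×23 − 3×15
  = −3×498 + 65×23
  = 65×521 − 68×498
So 498⁻¹ ≡ −68 ≡ 453 (mod 521).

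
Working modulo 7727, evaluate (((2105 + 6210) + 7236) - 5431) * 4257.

2815

2105 + 6210 = 8315 ≡ 588 (mod 7727)
588 + 7236 = 7824 ≡ 97 (mod 7727)
97 - 5431 = -5334 ≡ 2393 (mod 7727)
2393 * 4257 = 10187001 ≡ 2815 (mod 7727)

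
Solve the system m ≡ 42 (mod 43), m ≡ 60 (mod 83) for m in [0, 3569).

558

43⁻¹ mod 83: 43·56 ≡ 1 (mod 83), so 43⁻¹ ≡ 56.
m = 42 + 43·((60 − 42)·56 mod 83) = 42 + 43·12 = 558.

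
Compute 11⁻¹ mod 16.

16 = 1*11 + 5
11 = 2*5 + 1
5 = 5*1 + 0
gcd(11, 16) = 1, so the inverse exists.
Back-substitute for 1:
1 = 1*11 − 2*5
  = −2*16 + 3*11
So 11⁻¹ ≡ 3 (mod 16).

3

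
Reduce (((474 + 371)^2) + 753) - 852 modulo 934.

350

474 + 371 = 845
(845)^2 ≡ 449 (mod 934)
449 + 753 = 1202 ≡ 268 (mod 934)
268 - 852 = -584 ≡ 350 (mod 934)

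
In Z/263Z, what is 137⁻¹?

48

Run the extended Euclidean algorithm:
263 = 1×137 + 126
137 = 1×126 + 11
126 = 11×11 + 5
11 = 2×5 + 1
5 = 5×1 + 0
gcd(137, 263) = 1, so the inverse exists.
Back-substitute for 1:
1 = 1×11 − 2×5
  = −2×126 + 23×11
  = 23×137 − 25×126
  = −25×263 + 48×137
So 137⁻¹ ≡ 48 (mod 263).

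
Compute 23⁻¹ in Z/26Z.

17

By the extended Euclidean algorithm:
26 = 1×23 + 3
23 = 7×3 + 2
3 = 1×2 + 1
2 = 2×1 + 0
gcd(23, 26) = 1, so the inverse exists.
Bézout: 1 = 8×26 − 9×23.
So 23⁻¹ ≡ −9 ≡ 17 (mod 26).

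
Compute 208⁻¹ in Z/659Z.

By the extended Euclidean algorithm:
659 = 3*208 + 35
208 = 5*35 + 33
35 = 1*33 + 2
33 = 16*2 + 1
2 = 2*1 + 0
gcd(208, 659) = 1, so the inverse exists.
Back-substitute for 1:
1 = 1*33 − 16*2
  = −16*35 + 17*33
  = 17*208 − 101*35
  = −101*659 + 320*208
So 208⁻¹ ≡ 320 (mod 659).

320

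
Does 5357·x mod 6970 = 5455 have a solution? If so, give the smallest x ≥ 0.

6595

gcd(5357, 6970) = 1, so a unique solution mod 6970 exists.
5357⁻¹ ≡ 1063 (mod 6970).
x ≡ 1063·5455 ≡ 6595 (mod 6970).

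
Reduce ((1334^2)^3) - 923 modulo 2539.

(1334)^2 ≡ 2256 (mod 2539)
(2256)^3 ≡ 466 (mod 2539)
466 - 923 = -457 ≡ 2082 (mod 2539)

2082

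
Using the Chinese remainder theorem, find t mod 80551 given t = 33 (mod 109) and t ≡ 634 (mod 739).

56059

109⁻¹ mod 739: 109×339 ≡ 1 (mod 739), so 109⁻¹ ≡ 339.
t = 33 + 109×((634 − 33)×339 mod 739) = 33 + 109×514 = 56059.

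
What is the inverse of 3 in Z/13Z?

9

13 = 4×3 + 1
3 = 3×1 + 0
gcd(3, 13) = 1, so the inverse exists.
Back-substitute for 1:
1 = 1×13 − 4×3
So 3⁻¹ ≡ −4 ≡ 9 (mod 13).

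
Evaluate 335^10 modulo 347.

10 in binary is 1010, i.e. 10 = 8 + 2.
335^1 ≡ 335 (mod 347)
335^2 ≡ 335^2 = 112225 ≡ 144 (mod 347)
335^4 ≡ 144^2 = 20736 ≡ 263 (mod 347)
335^8 ≡ 263^2 = 69169 ≡ 116 (mod 347)
335^10 = 335^8 × 335^2 ≡ 116 × 144 (mod 347).
116 × 144 = 16704 ≡ 48 (mod 347).

48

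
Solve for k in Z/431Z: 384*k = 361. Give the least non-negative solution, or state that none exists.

gcd(384, 431) = 1, so a unique solution mod 431 exists.
384⁻¹ ≡ 55 (mod 431).
k ≡ 55*361 ≡ 29 (mod 431).

29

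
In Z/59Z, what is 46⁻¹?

59 = 1×46 + 13
46 = 3×13 + 7
13 = 1×7 + 6
7 = 1×6 + 1
6 = 6×1 + 0
gcd(46, 59) = 1, so the inverse exists.
Back-substitute for 1:
1 = 1×7 − 1×6
  = −1×13 + 2×7
  = 2×46 − 7×13
  = −7×59 + 9×46
So 46⁻¹ ≡ 9 (mod 59).

9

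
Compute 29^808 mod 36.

808 in binary is 1100101000, i.e. 808 = 512 + 256 + 32 + 8.
29^1 ≡ 29 (mod 36)
29^2 ≡ 29^2 = 841 ≡ 13 (mod 36)
29^4 ≡ 13^2 = 169 ≡ 25 (mod 36)
29^8 ≡ 25^2 = 625 ≡ 13 (mod 36)
29^16 ≡ 13^2 = 169 ≡ 25 (mod 36)
29^32 ≡ 25^2 = 625 ≡ 13 (mod 36)
29^64 ≡ 13^2 = 169 ≡ 25 (mod 36)
29^128 ≡ 25^2 = 625 ≡ 13 (mod 36)
29^256 ≡ 13^2 = 169 ≡ 25 (mod 36)
29^512 ≡ 25^2 = 625 ≡ 13 (mod 36)
29^808 = 29^512 × 29^256 × 29^32 × 29^8 ≡ 13 × 25 × 13 × 13 (mod 36).
Accumulate the product:
13 × 25 = 325 ≡ 1
1 × 13 = 13
13 × 13 = 169 ≡ 25

25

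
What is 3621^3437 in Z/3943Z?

3887

3437 in binary is 110101101101, i.e. 3437 = 2048 + 1024 + 256 + 64 + 32 + 8 + 4 + 1.
3621^1 ≡ 3621 (mod 3943)
3621^2 ≡ 3621^2 = 13111641 ≡ 1166 (mod 3943)
3621^4 ≡ 1166^2 = 1359556 ≡ 3164 (mod 3943)
3621^8 ≡ 3164^2 = 10010896 ≡ 3562 (mod 3943)
3621^16 ≡ 3562^2 = 12687844 ≡ 3213 (mod 3943)
3621^32 ≡ 3213^2 = 10323369 ≡ 595 (mod 3943)
3621^64 ≡ 595^2 = 354025 ≡ 3098 (mod 3943)
3621^128 ≡ 3098^2 = 9597604 ≡ 342 (mod 3943)
3621^256 ≡ 342^2 = 116964 ≡ 2617 (mod 3943)
3621^512 ≡ 2617^2 = 6848689 ≡ 3641 (mod 3943)
3621^1024 ≡ 3641^2 = 13256881 ≡ 515 (mod 3943)
3621^2048 ≡ 515^2 = 265225 ≡ 1044 (mod 3943)
3621^3437 = 3621^2048 × 3621^1024 × 3621^256 × 3621^64 × 3621^32 × 3621^8 × 3621^4 × 3621^1 ≡ 1044 × 515 × 2617 × 3098 × 595 × 3562 × 3164 × 3621 (mod 3943).
Accumulate the product:
1044 × 515 = 537660 ≡ 1412
1412 × 2617 = 3695204 ≡ 613
613 × 3098 = 1899074 ≡ 2491
2491 × 595 = 1482145 ≡ 3520
3520 × 3562 = 12538240 ≡ 3443
3443 × 3164 = 10893652 ≡ 3086
3086 × 3621 = 11174406 ≡ 3887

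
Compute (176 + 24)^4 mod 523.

176 + 24 = 200
(200)^4 ≡ 221 (mod 523)

221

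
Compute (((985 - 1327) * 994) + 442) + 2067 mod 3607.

1619

985 - 1327 = -342 ≡ 3265 (mod 3607)
3265 * 994 = 3245410 ≡ 2717 (mod 3607)
2717 + 442 = 3159
3159 + 2067 = 5226 ≡ 1619 (mod 3607)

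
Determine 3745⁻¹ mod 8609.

Run the extended Euclidean algorithm:
8609 = 2×3745 + 1119
3745 = 3×1119 + 388
1119 = 2×388 + 343
388 = 1×343 + 45
343 = 7×45 + 28
45 = 1×28 + 17
28 = 1×17 + 11
17 = 1×11 + 6
11 = 1×6 + 5
6 = 1×5 + 1
5 = 5×1 + 0
gcd(3745, 8609) = 1, so the inverse exists.
Back-substitute for 1:
1 = 1×6 − 1×5
  = −1×11 + 2×6
  = 2×17 − 3×11
  = −3×28 + 5×17
  = 5×45 − 8×28
  = −8×343 + 61×45
  = 61×388 − 69×343
  = −69×1119 + 199×388
  = 199×3745 − 666×1119
  = −666×8609 + 1531×3745
So 3745⁻¹ ≡ 1531 (mod 8609).

1531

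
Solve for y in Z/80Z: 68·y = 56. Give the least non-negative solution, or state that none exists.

gcd(68, 80) = 4, and 4 | 56, so solutions exist.
Divide through by 4: 17·y ≡ 14 (mod 20).
17⁻¹ ≡ 13 (mod 20).
y ≡ 13·14 ≡ 2 (mod 20).
The smallest non-negative solution is y = 2.

2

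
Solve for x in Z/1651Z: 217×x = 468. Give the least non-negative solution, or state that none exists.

1326

gcd(217, 1651) = 1, so a unique solution mod 1651 exists.
217⁻¹ ≡ 913 (mod 1651).
x ≡ 913×468 ≡ 1326 (mod 1651).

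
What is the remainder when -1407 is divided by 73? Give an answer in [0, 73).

53

-1407 = -20*73 + 53, so -1407 ≡ 53 (mod 73).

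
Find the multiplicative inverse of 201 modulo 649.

268

Apply the Euclidean algorithm and back-substitute:
649 = 3*201 + 46
201 = 4*46 + 17
46 = 2*17 + 12
17 = 1*12 + 5
12 = 2*5 + 2
5 = 2*2 + 1
2 = 2*1 + 0
gcd(201, 649) = 1, so the inverse exists.
Back-substitute for 1:
1 = 1*5 − 2*2
  = −2*12 + 5*5
  = 5*17 − 7*12
  = −7*46 + 19*17
  = 19*201 − 83*46
  = −83*649 + 268*201
So 201⁻¹ ≡ 268 (mod 649).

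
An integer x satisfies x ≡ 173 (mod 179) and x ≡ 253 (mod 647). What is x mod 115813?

179⁻¹ mod 647: 179×347 ≡ 1 (mod 647), so 179⁻¹ ≡ 347.
x = 173 + 179×((253 − 173)×347 mod 647) = 173 + 179×586 = 105067.
Check: 105067 mod 179 = 173, 105067 mod 647 = 253. ✓

105067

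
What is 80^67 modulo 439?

167

67 in binary is 1000011, i.e. 67 = 64 + 2 + 1.
80^1 ≡ 80 (mod 439)
80^2 ≡ 80^2 = 6400 ≡ 254 (mod 439)
80^4 ≡ 254^2 = 64516 ≡ 422 (mod 439)
80^8 ≡ 422^2 = 178084 ≡ 289 (mod 439)
80^16 ≡ 289^2 = 83521 ≡ 111 (mod 439)
80^32 ≡ 111^2 = 12321 ≡ 29 (mod 439)
80^64 ≡ 29^2 = 841 ≡ 402 (mod 439)
80^67 = 80^64 * 80^2 * 80^1 ≡ 402 * 254 * 80 (mod 439).
Accumulate the product:
402 * 254 = 102108 ≡ 260
260 * 80 = 20800 ≡ 167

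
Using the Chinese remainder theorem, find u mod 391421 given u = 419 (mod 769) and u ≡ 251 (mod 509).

48097

769⁻¹ mod 509: 769×139 ≡ 1 (mod 509), so 769⁻¹ ≡ 139.
u = 419 + 769×((251 − 419)×139 mod 509) = 419 + 769×62 = 48097.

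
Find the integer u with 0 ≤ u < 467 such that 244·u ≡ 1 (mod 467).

178

467 = 1×244 + 223
244 = 1×223 + 21
223 = 10×21 + 13
21 = 1×13 + 8
13 = 1×8 + 5
8 = 1×5 + 3
5 = 1×3 + 2
3 = 1×2 + 1
2 = 2×1 + 0
gcd(244, 467) = 1, so the inverse exists.
Bézout: 1 = −93×467 + 178×244.
So 244⁻¹ ≡ 178 (mod 467).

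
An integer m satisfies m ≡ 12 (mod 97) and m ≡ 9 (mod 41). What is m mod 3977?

788

97⁻¹ mod 41: 97·11 ≡ 1 (mod 41), so 97⁻¹ ≡ 11.
m = 12 + 97·((9 − 12)·11 mod 41) = 12 + 97·8 = 788.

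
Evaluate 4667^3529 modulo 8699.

4667^1 ≡ 4667 (mod 8699)
4667^2 ≡ 4667^2 = 21780889 ≡ 7292 (mod 8699)
4667^4 ≡ 7292^2 = 53173264 ≡ 4976 (mod 8699)
4667^8 ≡ 4976^2 = 24760576 ≡ 3222 (mod 8699)
4667^16 ≡ 3222^2 = 10381284 ≡ 3377 (mod 8699)
4667^32 ≡ 3377^2 = 11404129 ≡ 8439 (mod 8699)
4667^64 ≡ 8439^2 = 71216721 ≡ 6707 (mod 8699)
4667^128 ≡ 6707^2 = 44983849 ≡ 1320 (mod 8699)
4667^256 ≡ 1320^2 = 1742400 ≡ 2600 (mod 8699)
4667^512 ≡ 2600^2 = 6760000 ≡ 877 (mod 8699)
4667^1024 ≡ 877^2 = 769129 ≡ 3617 (mod 8699)
4667^2048 ≡ 3617^2 = 13082689 ≡ 8092 (mod 8699)
4667^3529 = 4667^2048 × 4667^1024 × 4667^256 × 4667^128 × 4667^64 × 4667^8 × 4667^1 ≡ 8092 × 3617 × 2600 × 1320 × 6707 × 3222 × 4667 (mod 8699).
Accumulate the product:
8092 × 3617 = 29268764 ≡ 5328
5328 × 2600 = 13852800 ≡ 3992
3992 × 1320 = 5269440 ≡ 6545
6545 × 6707 = 43897315 ≡ 2161
2161 × 3222 = 6962742 ≡ 3542
3542 × 4667 = 16530514 ≡ 2414

2414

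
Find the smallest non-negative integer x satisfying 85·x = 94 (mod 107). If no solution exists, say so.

93

gcd(85, 107) = 1, so a unique solution mod 107 exists.
85⁻¹ ≡ 34 (mod 107).
x ≡ 34·94 ≡ 93 (mod 107).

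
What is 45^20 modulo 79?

19

By square-and-multiply:
20 in binary is 10100, i.e. 20 = 16 + 4.
45^1 ≡ 45 (mod 79)
45^2 ≡ 45^2 = 2025 ≡ 50 (mod 79)
45^4 ≡ 50^2 = 2500 ≡ 51 (mod 79)
45^8 ≡ 51^2 = 2601 ≡ 73 (mod 79)
45^16 ≡ 73^2 = 5329 ≡ 36 (mod 79)
45^20 = 45^16 * 45^4 ≡ 36 * 51 (mod 79).
36 * 51 = 1836 ≡ 19 (mod 79).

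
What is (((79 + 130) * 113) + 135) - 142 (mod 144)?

79 + 130 = 209 ≡ 65 (mod 144)
65 * 113 = 7345 ≡ 1 (mod 144)
1 + 135 = 136
136 - 142 = -6 ≡ 138 (mod 144)

138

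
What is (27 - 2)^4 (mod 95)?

27 - 2 = 25
(25)^4 ≡ 80 (mod 95)

80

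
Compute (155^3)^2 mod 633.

298

(155)^3 ≡ 569 (mod 633)
(569)^2 ≡ 298 (mod 633)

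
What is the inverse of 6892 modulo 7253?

3737

Run the extended Euclidean algorithm:
7253 = 1·6892 + 361
6892 = 19·361 + 33
361 = 10·33 + 31
33 = 1·31 + 2
31 = 15·2 + 1
2 = 2·1 + 0
gcd(6892, 7253) = 1, so the inverse exists.
Bézout: 1 = 3341·7253 − 3516·6892.
So 6892⁻¹ ≡ −3516 ≡ 3737 (mod 7253).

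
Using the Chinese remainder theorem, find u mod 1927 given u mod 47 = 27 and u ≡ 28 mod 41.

356

47⁻¹ mod 41: 47×7 ≡ 1 (mod 41), so 47⁻¹ ≡ 7.
u = 27 + 47×((28 − 27)×7 mod 41) = 27 + 47×7 = 356.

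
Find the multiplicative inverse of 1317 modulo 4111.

334

4111 = 3*1317 + 160
1317 = 8*160 + 37
160 = 4*37 + 12
37 = 3*12 + 1
12 = 12*1 + 0
gcd(1317, 4111) = 1, so the inverse exists.
Back-substitute for 1:
1 = 1*37 − 3*12
  = −3*160 + 13*37
  = 13*1317 − 107*160
  = −107*4111 + 334*1317
So 1317⁻¹ ≡ 334 (mod 4111).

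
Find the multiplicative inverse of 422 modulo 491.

185

Run the extended Euclidean algorithm:
491 = 1*422 + 69
422 = 6*69 + 8
69 = 8*8 + 5
8 = 1*5 + 3
5 = 1*3 + 2
3 = 1*2 + 1
2 = 2*1 + 0
gcd(422, 491) = 1, so the inverse exists.
Back-substitute for 1:
1 = 1*3 − 1*2
  = −1*5 + 2*3
  = 2*8 − 3*5
  = −3*69 + 26*8
  = 26*422 − 159*69
  = −159*491 + 185*422
So 422⁻¹ ≡ 185 (mod 491).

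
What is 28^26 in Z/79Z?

Compute successive squares:
28^1 ≡ 28 (mod 79)
28^2 ≡ 28^2 = 784 ≡ 73 (mod 79)
28^4 ≡ 73^2 = 5329 ≡ 36 (mod 79)
28^8 ≡ 36^2 = 1296 ≡ 32 (mod 79)
28^16 ≡ 32^2 = 1024 ≡ 76 (mod 79)
28^26 = 28^16 * 28^8 * 28^2 ≡ 76 * 32 * 73 (mod 79).
Accumulate the product:
76 * 32 = 2432 ≡ 62
62 * 73 = 4526 ≡ 23

23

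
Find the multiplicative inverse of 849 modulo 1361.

1151

Apply the Euclidean algorithm and back-substitute:
1361 = 1×849 + 512
849 = 1×512 + 337
512 = 1×337 + 175
337 = 1×175 + 162
175 = 1×162 + 13
162 = 12×13 + 6
13 = 2×6 + 1
6 = 6×1 + 0
gcd(849, 1361) = 1, so the inverse exists.
Bézout: 1 = 131×1361 − 210×849.
So 849⁻¹ ≡ −210 ≡ 1151 (mod 1361).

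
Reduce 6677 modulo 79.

6677 = 84*79 + 41, so 6677 ≡ 41 (mod 79).

41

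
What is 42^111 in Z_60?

48

111 in binary is 1101111, i.e. 111 = 64 + 32 + 8 + 4 + 2 + 1.
42^1 ≡ 42 (mod 60)
42^2 ≡ 42^2 = 1764 ≡ 24 (mod 60)
42^4 ≡ 24^2 = 576 ≡ 36 (mod 60)
42^8 ≡ 36^2 = 1296 ≡ 36 (mod 60)
42^16 ≡ 36^2 = 1296 ≡ 36 (mod 60)
42^32 ≡ 36^2 = 1296 ≡ 36 (mod 60)
42^64 ≡ 36^2 = 1296 ≡ 36 (mod 60)
42^111 = 42^64 · 42^32 · 42^8 · 42^4 · 42^2 · 42^1 ≡ 36 · 36 · 36 · 36 · 24 · 42 (mod 60).
Accumulate the product:
36 · 36 = 1296 ≡ 36
36 · 36 = 1296 ≡ 36
36 · 36 = 1296 ≡ 36
36 · 24 = 864 ≡ 24
24 · 42 = 1008 ≡ 48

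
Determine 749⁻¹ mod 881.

594

By the extended Euclidean algorithm:
881 = 1·749 + 132
749 = 5·132 + 89
132 = 1·89 + 43
89 = 2·43 + 3
43 = 14·3 + 1
3 = 3·1 + 0
gcd(749, 881) = 1, so the inverse exists.
Back-substitute for 1:
1 = 1·43 − 14·3
  = −14·89 + 29·43
  = 29·132 − 43·89
  = −43·749 + 244·132
  = 244·881 − 287·749
So 749⁻¹ ≡ −287 ≡ 594 (mod 881).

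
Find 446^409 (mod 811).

630

409 in binary is 110011001, i.e. 409 = 256 + 128 + 16 + 8 + 1.
446^1 ≡ 446 (mod 811)
446^2 ≡ 446^2 = 198916 ≡ 221 (mod 811)
446^4 ≡ 221^2 = 48841 ≡ 181 (mod 811)
446^8 ≡ 181^2 = 32761 ≡ 321 (mod 811)
446^16 ≡ 321^2 = 103041 ≡ 44 (mod 811)
446^32 ≡ 44^2 = 1936 ≡ 314 (mod 811)
446^64 ≡ 314^2 = 98596 ≡ 465 (mod 811)
446^128 ≡ 465^2 = 216225 ≡ 499 (mod 811)
446^256 ≡ 499^2 = 249001 ≡ 24 (mod 811)
446^409 = 446^256 * 446^128 * 446^16 * 446^8 * 446^1 ≡ 24 * 499 * 44 * 321 * 446 (mod 811).
Accumulate the product:
24 * 499 = 11976 ≡ 622
622 * 44 = 27368 ≡ 605
605 * 321 = 194205 ≡ 376
376 * 446 = 167696 ≡ 630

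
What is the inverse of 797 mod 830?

Apply the Euclidean algorithm and back-substitute:
830 = 1·797 + 33
797 = 24·33 + 5
33 = 6·5 + 3
5 = 1·3 + 2
3 = 1·2 + 1
2 = 2·1 + 0
gcd(797, 830) = 1, so the inverse exists.
Back-substitute for 1:
1 = 1·3 − 1·2
  = −1·5 + 2·3
  = 2·33 − 13·5
  = −13·797 + 314·33
  = 314·830 − 327·797
So 797⁻¹ ≡ −327 ≡ 503 (mod 830).

503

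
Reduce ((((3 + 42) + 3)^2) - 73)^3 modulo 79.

65

3 + 42 = 45
45 + 3 = 48
(48)^2 ≡ 13 (mod 79)
13 - 73 = -60 ≡ 19 (mod 79)
(19)^3 ≡ 65 (mod 79)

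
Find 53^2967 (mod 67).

53^1 ≡ 53 (mod 67)
53^2 ≡ 53^2 = 2809 ≡ 62 (mod 67)
53^4 ≡ 62^2 = 3844 ≡ 25 (mod 67)
53^8 ≡ 25^2 = 625 ≡ 22 (mod 67)
53^16 ≡ 22^2 = 484 ≡ 15 (mod 67)
53^32 ≡ 15^2 = 225 ≡ 24 (mod 67)
53^64 ≡ 24^2 = 576 ≡ 40 (mod 67)
53^128 ≡ 40^2 = 1600 ≡ 59 (mod 67)
53^256 ≡ 59^2 = 3481 ≡ 64 (mod 67)
53^512 ≡ 64^2 = 4096 ≡ 9 (mod 67)
53^1024 ≡ 9^2 = 81 ≡ 14 (mod 67)
53^2048 ≡ 14^2 = 196 ≡ 62 (mod 67)
53^2967 = 53^2048 * 53^512 * 53^256 * 53^128 * 53^16 * 53^4 * 53^2 * 53^1 ≡ 62 * 9 * 64 * 59 * 15 * 25 * 62 * 53 (mod 67).
Accumulate the product:
62 * 9 = 558 ≡ 22
22 * 64 = 1408 ≡ 1
1 * 59 = 59
59 * 15 = 885 ≡ 14
14 * 25 = 350 ≡ 15
15 * 62 = 930 ≡ 59
59 * 53 = 3127 ≡ 45

45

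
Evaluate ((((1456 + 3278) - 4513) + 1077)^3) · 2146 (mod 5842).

1456 + 3278 = 4734
4734 - 4513 = 221
221 + 1077 = 1298
(1298)^3 ≡ 4680 (mod 5842)
4680 · 2146 = 10043280 ≡ 882 (mod 5842)

882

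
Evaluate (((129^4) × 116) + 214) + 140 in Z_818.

684

(129)^4 ≡ 433 (mod 818)
433 × 116 = 50228 ≡ 330 (mod 818)
330 + 214 = 544
544 + 140 = 684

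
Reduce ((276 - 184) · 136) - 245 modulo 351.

333

276 - 184 = 92
92 · 136 = 12512 ≡ 227 (mod 351)
227 - 245 = -18 ≡ 333 (mod 351)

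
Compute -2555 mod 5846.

3291

-2555 = -1·5846 + 3291, so -2555 ≡ 3291 (mod 5846).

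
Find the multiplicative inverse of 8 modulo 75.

47

By the extended Euclidean algorithm:
75 = 9×8 + 3
8 = 2×3 + 2
3 = 1×2 + 1
2 = 2×1 + 0
gcd(8, 75) = 1, so the inverse exists.
Back-substitute for 1:
1 = 1×3 − 1×2
  = −1×8 + 3×3
  = 3×75 − 28×8
So 8⁻¹ ≡ −28 ≡ 47 (mod 75).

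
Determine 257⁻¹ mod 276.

Run the extended Euclidean algorithm:
276 = 1*257 + 19
257 = 13*19 + 10
19 = 1*10 + 9
10 = 1*9 + 1
9 = 9*1 + 0
gcd(257, 276) = 1, so the inverse exists.
Bézout: 1 = −27*276 + 29*257.
So 257⁻¹ ≡ 29 (mod 276).

29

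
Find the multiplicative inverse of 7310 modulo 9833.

9833 = 1·7310 + 2523
7310 = 2·2523 + 2264
2523 = 1·2264 + 259
2264 = 8·259 + 192
259 = 1·192 + 67
192 = 2·67 + 58
67 = 1·58 + 9
58 = 6·9 + 4
9 = 2·4 + 1
4 = 4·1 + 0
gcd(7310, 9833) = 1, so the inverse exists.
Back-substitute for 1:
1 = 1·9 − 2·4
  = −2·58 + 13·9
  = 13·67 − 15·58
  = −15·192 + 43·67
  = 43·259 − 58·192
  = −58·2264 + 507·259
  = 507·2523 − 565·2264
  = −565·7310 + 1637·2523
  = 1637·9833 − 2202·7310
So 7310⁻¹ ≡ −2202 ≡ 7631 (mod 9833).

7631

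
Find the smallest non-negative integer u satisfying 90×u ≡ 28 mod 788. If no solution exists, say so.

298

gcd(90, 788) = 2, and 2 | 28, so solutions exist.
Divide through by 2: 45×u ≡ 14 (mod 394).
45⁻¹ ≡ 359 (mod 394).
u ≡ 359×14 ≡ 298 (mod 394).
The smallest non-negative solution is u = 298.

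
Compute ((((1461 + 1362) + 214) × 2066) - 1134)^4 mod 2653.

92

1461 + 1362 = 2823 ≡ 170 (mod 2653)
170 + 214 = 384
384 × 2066 = 793344 ≡ 97 (mod 2653)
97 - 1134 = -1037 ≡ 1616 (mod 2653)
(1616)^4 ≡ 92 (mod 2653)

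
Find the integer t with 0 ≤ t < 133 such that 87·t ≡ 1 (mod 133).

26

Apply the Euclidean algorithm and back-substitute:
133 = 1×87 + 46
87 = 1×46 + 41
46 = 1×41 + 5
41 = 8×5 + 1
5 = 5×1 + 0
gcd(87, 133) = 1, so the inverse exists.
Back-substitute for 1:
1 = 1×41 − 8×5
  = −8×46 + 9×41
  = 9×87 − 17×46
  = −17×133 + 26×87
So 87⁻¹ ≡ 26 (mod 133).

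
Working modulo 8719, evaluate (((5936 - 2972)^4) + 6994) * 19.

7472

5936 - 2972 = 2964
(2964)^4 ≡ 7625 (mod 8719)
7625 + 6994 = 14619 ≡ 5900 (mod 8719)
5900 * 19 = 112100 ≡ 7472 (mod 8719)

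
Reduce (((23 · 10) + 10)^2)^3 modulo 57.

39

23 · 10 = 230 ≡ 2 (mod 57)
2 + 10 = 12
(12)^2 ≡ 30 (mod 57)
(30)^3 ≡ 39 (mod 57)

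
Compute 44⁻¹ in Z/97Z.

86

Apply the Euclidean algorithm and back-substitute:
97 = 2×44 + 9
44 = 4×9 + 8
9 = 1×8 + 1
8 = 8×1 + 0
gcd(44, 97) = 1, so the inverse exists.
Bézout: 1 = 5×97 − 11×44.
So 44⁻¹ ≡ −11 ≡ 86 (mod 97).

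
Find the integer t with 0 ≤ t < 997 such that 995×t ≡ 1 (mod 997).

Run the extended Euclidean algorithm:
997 = 1*995 + 2
995 = 497*2 + 1
2 = 2*1 + 0
gcd(995, 997) = 1, so the inverse exists.
Bézout: 1 = −497*997 + 498*995.
So 995⁻¹ ≡ 498 (mod 997).

498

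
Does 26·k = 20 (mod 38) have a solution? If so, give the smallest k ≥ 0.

11

gcd(26, 38) = 2, and 2 | 20, so solutions exist.
Divide through by 2: 13·k ≡ 10 (mod 19).
13⁻¹ ≡ 3 (mod 19).
k ≡ 3·10 ≡ 11 (mod 19).
The smallest non-negative solution is k = 11.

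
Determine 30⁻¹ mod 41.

26

41 = 1*30 + 11
30 = 2*11 + 8
11 = 1*8 + 3
8 = 2*3 + 2
3 = 1*2 + 1
2 = 2*1 + 0
gcd(30, 41) = 1, so the inverse exists.
Bézout: 1 = 11*41 − 15*30.
So 30⁻¹ ≡ −15 ≡ 26 (mod 41).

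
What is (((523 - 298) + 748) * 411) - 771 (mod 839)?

607

523 - 298 = 225
225 + 748 = 973 ≡ 134 (mod 839)
134 * 411 = 55074 ≡ 539 (mod 839)
539 - 771 = -232 ≡ 607 (mod 839)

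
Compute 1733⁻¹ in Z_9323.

Apply the Euclidean algorithm and back-substitute:
9323 = 5×1733 + 658
1733 = 2×658 + 417
658 = 1×417 + 241
417 = 1×241 + 176
241 = 1×176 + 65
176 = 2×65 + 46
65 = 1×46 + 19
46 = 2×19 + 8
19 = 2×8 + 3
8 = 2×3 + 2
3 = 1×2 + 1
2 = 2×1 + 0
gcd(1733, 9323) = 1, so the inverse exists.
Back-substitute for 1:
1 = 1×3 − 1×2
  = −1×8 + 3×3
  = 3×19 − 7×8
  = −7×46 + 17×19
  = 17×65 − 24×46
  = −24×176 + 65×65
  = 65×241 − 89×176
  = −89×417 + 154×241
  = 154×658 − 243×417
  = −243×1733 + 640×658
  = 640×9323 − 3443×1733
So 1733⁻¹ ≡ −3443 ≡ 5880 (mod 9323).

5880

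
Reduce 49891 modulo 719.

280

49891 = 69·719 + 280, so 49891 ≡ 280 (mod 719).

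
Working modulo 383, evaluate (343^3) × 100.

313

(343)^3 ≡ 344 (mod 383)
344 × 100 = 34400 ≡ 313 (mod 383)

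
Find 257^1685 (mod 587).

371

Using repeated squaring:
1685 in binary is 11010010101, i.e. 1685 = 1024 + 512 + 128 + 16 + 4 + 1.
257^1 ≡ 257 (mod 587)
257^2 ≡ 257^2 = 66049 ≡ 305 (mod 587)
257^4 ≡ 305^2 = 93025 ≡ 279 (mod 587)
257^8 ≡ 279^2 = 77841 ≡ 357 (mod 587)
257^16 ≡ 357^2 = 127449 ≡ 70 (mod 587)
257^32 ≡ 70^2 = 4900 ≡ 204 (mod 587)
257^64 ≡ 204^2 = 41616 ≡ 526 (mod 587)
257^128 ≡ 526^2 = 276676 ≡ 199 (mod 587)
257^256 ≡ 199^2 = 39601 ≡ 272 (mod 587)
257^512 ≡ 272^2 = 73984 ≡ 22 (mod 587)
257^1024 ≡ 22^2 = 484 (mod 587)
257^1685 = 257^1024 * 257^512 * 257^128 * 257^16 * 257^4 * 257^1 ≡ 484 * 22 * 199 * 70 * 279 * 257 (mod 587).
Accumulate the product:
484 * 22 = 10648 ≡ 82
82 * 199 = 16318 ≡ 469
469 * 70 = 32830 ≡ 545
545 * 279 = 152055 ≡ 22
22 * 257 = 5654 ≡ 371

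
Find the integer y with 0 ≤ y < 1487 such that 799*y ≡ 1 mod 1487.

67

1487 = 1*799 + 688
799 = 1*688 + 111
688 = 6*111 + 22
111 = 5*22 + 1
22 = 22*1 + 0
gcd(799, 1487) = 1, so the inverse exists.
Bézout: 1 = −36*1487 + 67*799.
So 799⁻¹ ≡ 67 (mod 1487).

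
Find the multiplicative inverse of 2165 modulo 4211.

1097

By the extended Euclidean algorithm:
4211 = 1*2165 + 2046
2165 = 1*2046 + 119
2046 = 17*119 + 23
119 = 5*23 + 4
23 = 5*4 + 3
4 = 1*3 + 1
3 = 3*1 + 0
gcd(2165, 4211) = 1, so the inverse exists.
Bézout: 1 = −564*4211 + 1097*2165.
So 2165⁻¹ ≡ 1097 (mod 4211).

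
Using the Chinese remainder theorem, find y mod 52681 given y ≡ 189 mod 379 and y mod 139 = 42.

379⁻¹ mod 139: 379*128 ≡ 1 (mod 139), so 379⁻¹ ≡ 128.
y = 189 + 379*((42 − 189)*128 mod 139) = 189 + 379*88 = 33541.
Check: 33541 mod 379 = 189, 33541 mod 139 = 42. ✓

33541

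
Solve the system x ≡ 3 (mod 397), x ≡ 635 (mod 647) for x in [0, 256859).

5164

397⁻¹ mod 647: 397*603 ≡ 1 (mod 647), so 397⁻¹ ≡ 603.
x = 3 + 397*((635 − 3)*603 mod 647) = 3 + 397*13 = 5164.
Check: 5164 mod 397 = 3, 5164 mod 647 = 635. ✓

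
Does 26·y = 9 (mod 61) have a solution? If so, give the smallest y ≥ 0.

59

gcd(26, 61) = 1, so a unique solution mod 61 exists.
26⁻¹ ≡ 54 (mod 61).
y ≡ 54·9 ≡ 59 (mod 61).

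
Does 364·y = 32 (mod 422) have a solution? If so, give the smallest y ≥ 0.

gcd(364, 422) = 2, and 2 | 32, so solutions exist.
Divide through by 2: 182·y ≡ 16 mod 211.
182⁻¹ ≡ 80 (mod 211).
y ≡ 80·16 ≡ 14 (mod 211).
The smallest non-negative solution is y = 14.

14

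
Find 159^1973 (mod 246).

207

1973 in binary is 11110110101, i.e. 1973 = 1024 + 512 + 256 + 128 + 32 + 16 + 4 + 1.
159^1 ≡ 159 (mod 246)
159^2 ≡ 159^2 = 25281 ≡ 189 (mod 246)
159^4 ≡ 189^2 = 35721 ≡ 51 (mod 246)
159^8 ≡ 51^2 = 2601 ≡ 141 (mod 246)
159^16 ≡ 141^2 = 19881 ≡ 201 (mod 246)
159^32 ≡ 201^2 = 40401 ≡ 57 (mod 246)
159^64 ≡ 57^2 = 3249 ≡ 51 (mod 246)
159^128 ≡ 51^2 = 2601 ≡ 141 (mod 246)
159^256 ≡ 141^2 = 19881 ≡ 201 (mod 246)
159^512 ≡ 201^2 = 40401 ≡ 57 (mod 246)
159^1024 ≡ 57^2 = 3249 ≡ 51 (mod 246)
159^1973 = 159^1024 × 159^512 × 159^256 × 159^128 × 159^32 × 159^16 × 159^4 × 159^1 ≡ 51 × 57 × 201 × 141 × 57 × 201 × 51 × 159 (mod 246).
Accumulate the product:
51 × 57 = 2907 ≡ 201
201 × 201 = 40401 ≡ 57
57 × 141 = 8037 ≡ 165
165 × 57 = 9405 ≡ 57
57 × 201 = 11457 ≡ 141
141 × 51 = 7191 ≡ 57
57 × 159 = 9063 ≡ 207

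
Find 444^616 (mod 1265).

By square-and-multiply:
444^1 ≡ 444 (mod 1265)
444^2 ≡ 444^2 = 197136 ≡ 1061 (mod 1265)
444^4 ≡ 1061^2 = 1125721 ≡ 1136 (mod 1265)
444^8 ≡ 1136^2 = 1290496 ≡ 196 (mod 1265)
444^16 ≡ 196^2 = 38416 ≡ 466 (mod 1265)
444^32 ≡ 466^2 = 217156 ≡ 841 (mod 1265)
444^64 ≡ 841^2 = 707281 ≡ 146 (mod 1265)
444^128 ≡ 146^2 = 21316 ≡ 1076 (mod 1265)
444^256 ≡ 1076^2 = 1157776 ≡ 301 (mod 1265)
444^512 ≡ 301^2 = 90601 ≡ 786 (mod 1265)
444^616 = 444^512 * 444^64 * 444^32 * 444^8 ≡ 786 * 146 * 841 * 196 (mod 1265).
Accumulate the product:
786 * 146 = 114756 ≡ 906
906 * 841 = 761946 ≡ 416
416 * 196 = 81536 ≡ 576

576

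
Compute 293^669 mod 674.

Using repeated squaring:
669 in binary is 1010011101, i.e. 669 = 512 + 128 + 16 + 8 + 4 + 1.
293^1 ≡ 293 (mod 674)
293^2 ≡ 293^2 = 85849 ≡ 251 (mod 674)
293^4 ≡ 251^2 = 63001 ≡ 319 (mod 674)
293^8 ≡ 319^2 = 101761 ≡ 661 (mod 674)
293^16 ≡ 661^2 = 436921 ≡ 169 (mod 674)
293^32 ≡ 169^2 = 28561 ≡ 253 (mod 674)
293^64 ≡ 253^2 = 64009 ≡ 653 (mod 674)
293^128 ≡ 653^2 = 426409 ≡ 441 (mod 674)
293^256 ≡ 441^2 = 194481 ≡ 369 (mod 674)
293^512 ≡ 369^2 = 136161 ≡ 13 (mod 674)
293^669 = 293^512 * 293^128 * 293^16 * 293^8 * 293^4 * 293^1 ≡ 13 * 441 * 169 * 661 * 319 * 293 (mod 674).
Accumulate the product:
13 * 441 = 5733 ≡ 341
341 * 169 = 57629 ≡ 339
339 * 661 = 224079 ≡ 311
311 * 319 = 99209 ≡ 131
131 * 293 = 38383 ≡ 639

639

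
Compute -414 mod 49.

27

-414 = -9×49 + 27, so -414 ≡ 27 (mod 49).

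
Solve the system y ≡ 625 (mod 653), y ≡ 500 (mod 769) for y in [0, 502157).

653⁻¹ mod 769: 653·590 ≡ 1 (mod 769), so 653⁻¹ ≡ 590.
y = 625 + 653·((500 − 625)·590 mod 769) = 625 + 653·74 = 48947.
Check: 48947 mod 653 = 625, 48947 mod 769 = 500. ✓

48947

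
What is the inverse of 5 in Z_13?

13 = 2·5 + 3
5 = 1·3 + 2
3 = 1·2 + 1
2 = 2·1 + 0
gcd(5, 13) = 1, so the inverse exists.
Bézout: 1 = 2·13 − 5·5.
So 5⁻¹ ≡ −5 ≡ 8 (mod 13).

8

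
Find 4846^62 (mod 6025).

By square-and-multiply:
62 in binary is 111110, i.e. 62 = 32 + 16 + 8 + 4 + 2.
4846^1 ≡ 4846 (mod 6025)
4846^2 ≡ 4846^2 = 23483716 ≡ 4291 (mod 6025)
4846^4 ≡ 4291^2 = 18412681 ≡ 281 (mod 6025)
4846^8 ≡ 281^2 = 78961 ≡ 636 (mod 6025)
4846^16 ≡ 636^2 = 404496 ≡ 821 (mod 6025)
4846^32 ≡ 821^2 = 674041 ≡ 5266 (mod 6025)
4846^62 = 4846^32 * 4846^16 * 4846^8 * 4846^4 * 4846^2 ≡ 5266 * 821 * 636 * 281 * 4291 (mod 6025).
Accumulate the product:
5266 * 821 = 4323386 ≡ 3461
3461 * 636 = 2201196 ≡ 2071
2071 * 281 = 581951 ≡ 3551
3551 * 4291 = 15237341 ≡ 116

116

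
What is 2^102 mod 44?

Using repeated squaring:
102 in binary is 1100110, i.e. 102 = 64 + 32 + 4 + 2.
2^1 ≡ 2 (mod 44)
2^2 ≡ 2^2 = 4 (mod 44)
2^4 ≡ 4^2 = 16 (mod 44)
2^8 ≡ 16^2 = 256 ≡ 36 (mod 44)
2^16 ≡ 36^2 = 1296 ≡ 20 (mod 44)
2^32 ≡ 20^2 = 400 ≡ 4 (mod 44)
2^64 ≡ 4^2 = 16 (mod 44)
2^102 = 2^64 * 2^32 * 2^4 * 2^2 ≡ 16 * 4 * 16 * 4 (mod 44).
Accumulate the product:
16 * 4 = 64 ≡ 20
20 * 16 = 320 ≡ 12
12 * 4 = 48 ≡ 4

4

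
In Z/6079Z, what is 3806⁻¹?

By the extended Euclidean algorithm:
6079 = 1·3806 + 2273
3806 = 1·2273 + 1533
2273 = 1·1533 + 740
1533 = 2·740 + 53
740 = 13·53 + 51
53 = 1·51 + 2
51 = 25·2 + 1
2 = 2·1 + 0
gcd(3806, 6079) = 1, so the inverse exists.
Back-substitute for 1:
1 = 1·51 − 25·2
  = −25·53 + 26·51
  = 26·740 − 363·53
  = −363·1533 + 752·740
  = 752·2273 − 1115·1533
  = −1115·3806 + 1867·2273
  = 1867·6079 − 2982·3806
So 3806⁻¹ ≡ −2982 ≡ 3097 (mod 6079).

3097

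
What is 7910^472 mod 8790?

880

Using repeated squaring:
472 in binary is 111011000, i.e. 472 = 256 + 128 + 64 + 16 + 8.
7910^1 ≡ 7910 (mod 8790)
7910^2 ≡ 7910^2 = 62568100 ≡ 880 (mod 8790)
7910^4 ≡ 880^2 = 774400 ≡ 880 (mod 8790)
7910^8 ≡ 880^2 = 774400 ≡ 880 (mod 8790)
7910^16 ≡ 880^2 = 774400 ≡ 880 (mod 8790)
7910^32 ≡ 880^2 = 774400 ≡ 880 (mod 8790)
7910^64 ≡ 880^2 = 774400 ≡ 880 (mod 8790)
7910^128 ≡ 880^2 = 774400 ≡ 880 (mod 8790)
7910^256 ≡ 880^2 = 774400 ≡ 880 (mod 8790)
7910^472 = 7910^256 · 7910^128 · 7910^64 · 7910^16 · 7910^8 ≡ 880 · 880 · 880 · 880 · 880 (mod 8790).
Accumulate the product:
880 · 880 = 774400 ≡ 880
880 · 880 = 774400 ≡ 880
880 · 880 = 774400 ≡ 880
880 · 880 = 774400 ≡ 880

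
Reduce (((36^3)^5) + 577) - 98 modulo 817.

695

(36)^3 ≡ 87 (mod 817)
(87)^5 ≡ 216 (mod 817)
216 + 577 = 793
793 - 98 = 695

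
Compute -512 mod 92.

-512 = -6·92 + 40, so -512 ≡ 40 (mod 92).

40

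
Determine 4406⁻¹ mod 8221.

By the extended Euclidean algorithm:
8221 = 1·4406 + 3815
4406 = 1·3815 + 591
3815 = 6·591 + 269
591 = 2·269 + 53
269 = 5·53 + 4
53 = 13·4 + 1
4 = 4·1 + 0
gcd(4406, 8221) = 1, so the inverse exists.
Back-substitute for 1:
1 = 1·53 − 13·4
  = −13·269 + 66·53
  = 66·591 − 145·269
  = −145·3815 + 936·591
  = 936·4406 − 1081·3815
  = −1081·8221 + 2017·4406
So 4406⁻¹ ≡ 2017 (mod 8221).

2017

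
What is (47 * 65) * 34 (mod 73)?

64

47 * 65 = 3055 ≡ 62 (mod 73)
62 * 34 = 2108 ≡ 64 (mod 73)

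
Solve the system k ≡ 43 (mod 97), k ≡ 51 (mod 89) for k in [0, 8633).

140

97⁻¹ mod 89: 97×78 ≡ 1 (mod 89), so 97⁻¹ ≡ 78.
k = 43 + 97×((51 − 43)×78 mod 89) = 43 + 97×1 = 140.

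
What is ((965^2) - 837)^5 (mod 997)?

(965)^2 ≡ 27 (mod 997)
27 - 837 = -810 ≡ 187 (mod 997)
(187)^5 ≡ 93 (mod 997)

93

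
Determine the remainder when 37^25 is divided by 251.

32

By square-and-multiply:
25 in binary is 11001, i.e. 25 = 16 + 8 + 1.
37^1 ≡ 37 (mod 251)
37^2 ≡ 37^2 = 1369 ≡ 114 (mod 251)
37^4 ≡ 114^2 = 12996 ≡ 195 (mod 251)
37^8 ≡ 195^2 = 38025 ≡ 124 (mod 251)
37^16 ≡ 124^2 = 15376 ≡ 65 (mod 251)
37^25 = 37^16 * 37^8 * 37^1 ≡ 65 * 124 * 37 (mod 251).
Accumulate the product:
65 * 124 = 8060 ≡ 28
28 * 37 = 1036 ≡ 32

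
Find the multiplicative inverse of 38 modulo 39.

38

By the extended Euclidean algorithm:
39 = 1·38 + 1
38 = 38·1 + 0
gcd(38, 39) = 1, so the inverse exists.
Back-substitute for 1:
1 = 1·39 − 1·38
So 38⁻¹ ≡ −1 ≡ 38 (mod 39).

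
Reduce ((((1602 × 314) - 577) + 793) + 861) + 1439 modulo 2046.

182

1602 × 314 = 503028 ≡ 1758 (mod 2046)
1758 - 577 = 1181
1181 + 793 = 1974
1974 + 861 = 2835 ≡ 789 (mod 2046)
789 + 1439 = 2228 ≡ 182 (mod 2046)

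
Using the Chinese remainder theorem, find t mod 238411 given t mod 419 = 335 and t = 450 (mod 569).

55643

419⁻¹ mod 569: 419*110 ≡ 1 (mod 569), so 419⁻¹ ≡ 110.
t = 335 + 419*((450 − 335)*110 mod 569) = 335 + 419*132 = 55643.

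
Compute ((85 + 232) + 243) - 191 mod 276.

93

85 + 232 = 317 ≡ 41 (mod 276)
41 + 243 = 284 ≡ 8 (mod 276)
8 - 191 = -183 ≡ 93 (mod 276)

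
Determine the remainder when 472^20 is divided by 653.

20 in binary is 10100, i.e. 20 = 16 + 4.
472^1 ≡ 472 (mod 653)
472^2 ≡ 472^2 = 222784 ≡ 111 (mod 653)
472^4 ≡ 111^2 = 12321 ≡ 567 (mod 653)
472^8 ≡ 567^2 = 321489 ≡ 213 (mod 653)
472^16 ≡ 213^2 = 45369 ≡ 312 (mod 653)
472^20 = 472^16 · 472^4 ≡ 312 · 567 (mod 653).
312 · 567 = 176904 ≡ 594 (mod 653).

594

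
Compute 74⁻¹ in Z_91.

Apply the Euclidean algorithm and back-substitute:
91 = 1*74 + 17
74 = 4*17 + 6
17 = 2*6 + 5
6 = 1*5 + 1
5 = 5*1 + 0
gcd(74, 91) = 1, so the inverse exists.
Back-substitute for 1:
1 = 1*6 − 1*5
  = −1*17 + 3*6
  = 3*74 − 13*17
  = −13*91 + 16*74
So 74⁻¹ ≡ 16 (mod 91).

16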